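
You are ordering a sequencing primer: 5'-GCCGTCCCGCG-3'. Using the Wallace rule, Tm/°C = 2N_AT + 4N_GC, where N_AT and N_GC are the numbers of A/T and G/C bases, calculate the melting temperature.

Base counts: A=0, C=6, T=1, G=4
So N_AT = 1 and N_GC = 10.
Tm = 4·10 + 2·1 = 40 + 2 = 42°C

42°C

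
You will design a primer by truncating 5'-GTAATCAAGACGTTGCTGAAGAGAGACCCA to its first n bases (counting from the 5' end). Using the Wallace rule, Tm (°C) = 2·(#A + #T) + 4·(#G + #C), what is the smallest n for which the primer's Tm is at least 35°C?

First 12 bases: GTAATCAAGACG → Tm = 34°C (< 35°C)
First 13 bases: GTAATCAAGACGT → Tm = 36°C (≥ 35°C)
Since every base adds ≥2°C, Tm only increases with n, so the threshold is first crossed at n = 13.

n = 13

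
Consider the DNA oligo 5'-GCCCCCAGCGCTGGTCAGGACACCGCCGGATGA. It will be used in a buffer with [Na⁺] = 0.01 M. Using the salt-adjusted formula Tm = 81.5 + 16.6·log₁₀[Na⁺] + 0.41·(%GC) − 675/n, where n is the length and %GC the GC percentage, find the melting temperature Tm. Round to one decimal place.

57.7°C

Length n = 33. A=6, G=11, T=3, C=13
G+C = 24, so %GC = 24/33 × 100 = 72.727%
Salt term: 16.6 × (-2) = -33.2
GC term: 0.41 × 72.727 = 29.818; length term: −675/33 = −20.455
Tm = 81.5 + (-33.2) + 29.818 − 20.455 = 57.663 → 57.7°C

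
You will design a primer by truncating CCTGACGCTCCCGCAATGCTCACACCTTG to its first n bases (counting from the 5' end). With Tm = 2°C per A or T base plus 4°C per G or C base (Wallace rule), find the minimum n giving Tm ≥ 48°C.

First 13 bases: CCTGACGCTCCCG → Tm = 46°C (< 48°C)
First 14 bases: CCTGACGCTCCCGC → Tm = 50°C (≥ 48°C)
Since every base adds ≥2°C, Tm only increases with n, so the threshold is first crossed at n = 14.

n = 14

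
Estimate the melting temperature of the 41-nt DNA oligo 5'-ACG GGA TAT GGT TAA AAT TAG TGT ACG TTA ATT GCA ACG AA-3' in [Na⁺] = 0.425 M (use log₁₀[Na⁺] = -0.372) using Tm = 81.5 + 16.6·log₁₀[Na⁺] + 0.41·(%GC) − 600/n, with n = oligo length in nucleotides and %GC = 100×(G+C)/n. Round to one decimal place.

Length n = 41. Scanning the sequence gives G=10, C=4, A=15, T=12.
G+C = 14, so %GC = 14/41 × 100 = 34.146%
Salt term: 16.6 × (-0.372) = -6.175
GC term: 0.41 × 34.146 = 14; length term: −600/41 = −14.634
Tm = 81.5 + (-6.175) + 14 − 14.634 = 74.691 → 74.7°C

74.7°C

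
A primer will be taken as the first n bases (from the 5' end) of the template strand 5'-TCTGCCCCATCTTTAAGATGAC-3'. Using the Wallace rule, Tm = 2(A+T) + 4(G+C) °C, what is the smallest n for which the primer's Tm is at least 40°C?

First 12 bases: TCTGCCCCATCT → Tm = 38°C (< 40°C)
First 13 bases: TCTGCCCCATCTT → Tm = 40°C (≥ 40°C)
Since every base adds ≥2°C, Tm only increases with n, so the threshold is first crossed at n = 13.

n = 13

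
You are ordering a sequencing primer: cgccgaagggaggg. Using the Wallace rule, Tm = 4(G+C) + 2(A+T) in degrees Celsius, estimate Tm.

A=3, C=3, T=0, G=8
A+T = 3, G+C = 11
Tm = 2(3) + 4(11) = 6 + 44 = 50°C

50°C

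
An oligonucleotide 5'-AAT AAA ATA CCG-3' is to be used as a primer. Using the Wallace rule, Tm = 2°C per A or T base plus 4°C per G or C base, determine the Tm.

30°C

G=1, C=2, T=2, A=7
AT pairs contribute 9, GC pairs contribute 3.
Tm = 2×9 + 4×3 = 30°C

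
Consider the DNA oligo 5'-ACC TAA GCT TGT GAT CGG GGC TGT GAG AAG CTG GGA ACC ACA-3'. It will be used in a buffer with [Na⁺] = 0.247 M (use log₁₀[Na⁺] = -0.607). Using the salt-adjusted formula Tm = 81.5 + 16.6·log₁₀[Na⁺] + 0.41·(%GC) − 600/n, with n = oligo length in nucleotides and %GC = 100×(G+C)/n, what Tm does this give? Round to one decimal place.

Length n = 42. Base counts: T=8, A=11, C=9, G=14
G+C = 23, so %GC = 23/42 × 100 = 54.762%
Salt term: 16.6 × (-0.607) = -10.076
GC term: 0.41 × 54.762 = 22.452; length term: −600/42 = −14.286
Tm = 81.5 + (-10.076) + 22.452 − 14.286 = 79.59 → 79.6°C

79.6°C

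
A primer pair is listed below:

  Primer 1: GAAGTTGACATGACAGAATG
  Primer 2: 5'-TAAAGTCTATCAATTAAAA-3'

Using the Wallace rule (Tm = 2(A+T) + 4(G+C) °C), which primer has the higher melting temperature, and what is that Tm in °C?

Primer 1, 56°C

Primer 1: A+T=12, G+C=8 → Tm = 2(12)+4(8) = 56°C
Primer 2: A+T=16, G+C=3 → Tm = 2(16)+4(3) = 44°C
56°C vs 44°C → primer 1 is higher.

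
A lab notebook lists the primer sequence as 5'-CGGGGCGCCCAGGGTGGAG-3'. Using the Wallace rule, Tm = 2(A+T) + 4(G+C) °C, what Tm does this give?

70°C

C=5, G=11, T=1, A=2
So N_AT = 3 and N_GC = 16.
Tm = 2(3) + 4(16) = 6 + 64 = 70°C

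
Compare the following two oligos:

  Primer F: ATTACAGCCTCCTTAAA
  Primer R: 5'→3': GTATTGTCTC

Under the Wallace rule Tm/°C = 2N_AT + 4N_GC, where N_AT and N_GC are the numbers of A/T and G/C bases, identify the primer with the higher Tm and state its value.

Primer F, 46°C

Primer F: A+T=11, G+C=6 → Tm = 2(11)+4(6) = 46°C
Primer R: A+T=6, G+C=4 → Tm = 2(6)+4(4) = 28°C
46°C vs 28°C → primer F is higher.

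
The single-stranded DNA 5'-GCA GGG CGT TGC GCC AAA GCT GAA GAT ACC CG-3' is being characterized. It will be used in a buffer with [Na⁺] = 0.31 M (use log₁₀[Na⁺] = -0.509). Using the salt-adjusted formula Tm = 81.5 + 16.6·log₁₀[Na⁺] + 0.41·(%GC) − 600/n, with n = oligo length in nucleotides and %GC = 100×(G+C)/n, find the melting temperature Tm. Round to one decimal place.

Length n = 32. C=9, G=11, T=4, A=8
G+C = 20, so %GC = 20/32 × 100 = 62.5%
Salt term: 16.6 × (-0.509) = -8.449
GC term: 0.41 × 62.5 = 25.625; length term: −600/32 = −18.75
Tm = 81.5 + (-8.449) + 25.625 − 18.75 = 79.926 → 79.9°C

79.9°C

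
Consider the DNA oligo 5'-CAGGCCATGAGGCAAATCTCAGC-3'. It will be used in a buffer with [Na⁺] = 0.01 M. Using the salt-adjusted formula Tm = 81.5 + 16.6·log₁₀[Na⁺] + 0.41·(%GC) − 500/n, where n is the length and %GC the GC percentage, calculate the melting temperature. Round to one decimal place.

Length n = 23. Counting bases: C=7, T=3, A=7, G=6
G+C = 13, so %GC = 13/23 × 100 = 56.522%
Salt term: 16.6 × (-2) = -33.2
GC term: 0.41 × 56.522 = 23.174; length term: −500/23 = −21.739
Tm = 81.5 + (-33.2) + 23.174 − 21.739 = 49.735 → 49.7°C

49.7°C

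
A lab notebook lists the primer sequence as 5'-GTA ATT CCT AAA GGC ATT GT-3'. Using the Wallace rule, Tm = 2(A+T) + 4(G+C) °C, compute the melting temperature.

54°C

Scanning the sequence gives A=6, C=3, G=4, T=7.
A+T = 13, G+C = 7
Tm = 4·7 + 2·13 = 28 + 26 = 54°C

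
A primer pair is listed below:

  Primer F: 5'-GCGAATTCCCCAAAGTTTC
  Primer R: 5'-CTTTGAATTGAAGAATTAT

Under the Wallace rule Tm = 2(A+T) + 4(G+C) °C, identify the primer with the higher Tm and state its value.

Primer F, 56°C

Primer F: A+T=10, G+C=9 → Tm = 2(10)+4(9) = 56°C
Primer R: A+T=15, G+C=4 → Tm = 2(15)+4(4) = 46°C
56°C vs 46°C → primer F is higher.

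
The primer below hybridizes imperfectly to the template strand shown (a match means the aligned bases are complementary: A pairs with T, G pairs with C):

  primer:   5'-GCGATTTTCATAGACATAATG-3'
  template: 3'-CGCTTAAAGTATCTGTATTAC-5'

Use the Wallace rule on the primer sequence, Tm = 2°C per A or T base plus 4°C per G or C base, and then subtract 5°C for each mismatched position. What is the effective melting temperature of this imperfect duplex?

Primer base counts: A=7, T=7, G=4, C=3 → A+T=14, G+C=7
Perfect-match Tm = 2(14) + 4(7) = 28 + 28 = 56°C
Mismatches (positions where the bases are not complementary): 1 (at position 5)
Effective Tm = 56 − 1×5 = 56 − 5 = 51°C

51°C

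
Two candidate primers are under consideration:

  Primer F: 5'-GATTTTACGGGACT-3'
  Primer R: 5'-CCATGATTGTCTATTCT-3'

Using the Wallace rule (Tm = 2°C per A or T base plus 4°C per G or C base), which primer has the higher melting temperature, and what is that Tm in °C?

Primer F: A+T=8, G+C=6 → Tm = 2(8)+4(6) = 40°C
Primer R: A+T=11, G+C=6 → Tm = 2(11)+4(6) = 46°C
40°C vs 46°C → primer R is higher.

Primer R, 46°C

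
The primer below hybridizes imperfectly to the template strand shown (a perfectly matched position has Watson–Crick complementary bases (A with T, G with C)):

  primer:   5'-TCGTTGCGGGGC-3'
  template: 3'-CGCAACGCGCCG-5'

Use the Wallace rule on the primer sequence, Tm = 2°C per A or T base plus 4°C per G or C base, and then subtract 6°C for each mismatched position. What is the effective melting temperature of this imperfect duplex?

Primer base counts: A=0, T=3, G=6, C=3 → A+T=3, G+C=9
Perfect-match Tm = 2(3) + 4(9) = 6 + 36 = 42°C
Mismatches (positions where the bases are not complementary): 2 (at positions 1, 9)
Effective Tm = 42 − 2×6 = 42 − 12 = 30°C

30°C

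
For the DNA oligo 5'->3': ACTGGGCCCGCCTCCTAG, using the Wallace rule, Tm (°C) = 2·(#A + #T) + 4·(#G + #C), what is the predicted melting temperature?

T=3, A=2, C=8, G=5
AT pairs contribute 5, GC pairs contribute 13.
Tm = 2×5 + 4×13 = 62°C

62°C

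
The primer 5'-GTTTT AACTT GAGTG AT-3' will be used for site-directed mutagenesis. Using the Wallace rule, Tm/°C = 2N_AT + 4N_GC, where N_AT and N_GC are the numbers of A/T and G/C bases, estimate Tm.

44°C

Base counts: C=1, G=4, T=8, A=4
AT pairs contribute 12, GC pairs contribute 5.
Tm = 2×12 + 4×5 = 44°C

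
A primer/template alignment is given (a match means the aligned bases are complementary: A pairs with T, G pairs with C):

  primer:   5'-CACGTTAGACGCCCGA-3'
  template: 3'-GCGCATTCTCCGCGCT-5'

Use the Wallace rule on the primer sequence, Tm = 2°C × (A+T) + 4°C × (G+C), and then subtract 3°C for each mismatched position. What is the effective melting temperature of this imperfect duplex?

Primer base counts: A=4, T=2, G=4, C=6 → A+T=6, G+C=10
Perfect-match Tm = 2(6) + 4(10) = 12 + 40 = 52°C
Mismatches (positions where the bases are not complementary): 4 (at positions 2, 6, 10, 13)
Effective Tm = 52 − 4×3 = 52 − 12 = 40°C

40°C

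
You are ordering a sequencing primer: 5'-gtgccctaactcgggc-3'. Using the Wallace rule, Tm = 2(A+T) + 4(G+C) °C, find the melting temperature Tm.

Base counts: C=6, A=2, G=5, T=3
AT pairs contribute 5, GC pairs contribute 11.
Tm = 4·11 + 2·5 = 44 + 10 = 54°C

54°C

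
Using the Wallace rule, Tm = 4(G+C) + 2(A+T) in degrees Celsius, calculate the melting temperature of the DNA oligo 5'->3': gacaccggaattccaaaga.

Counting bases: A=8, G=4, C=5, T=2
AT pairs contribute 10, GC pairs contribute 9.
Tm = 2(10) + 4(9) = 20 + 36 = 56°C

56°C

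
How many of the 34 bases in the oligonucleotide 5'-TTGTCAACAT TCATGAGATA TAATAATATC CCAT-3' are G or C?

Scanning the sequence gives G=3, A=13, T=12, C=6.
Total G or C: 3 + 6 = 9

9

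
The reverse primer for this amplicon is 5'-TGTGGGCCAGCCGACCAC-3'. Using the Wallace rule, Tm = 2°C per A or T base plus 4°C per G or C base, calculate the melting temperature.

Base counts: T=2, G=6, C=7, A=3
A+T = 5, G+C = 13
Tm = 2(5) + 4(13) = 10 + 52 = 62°C

62°C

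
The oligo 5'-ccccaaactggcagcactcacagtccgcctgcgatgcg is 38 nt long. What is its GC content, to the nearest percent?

Scanning the sequence gives C=16, A=8, G=9, T=5.
G+C = 9 + 16 = 25 out of 38 bases
%GC = 25/38 × 100 = 65.79% ≈ 66%

66%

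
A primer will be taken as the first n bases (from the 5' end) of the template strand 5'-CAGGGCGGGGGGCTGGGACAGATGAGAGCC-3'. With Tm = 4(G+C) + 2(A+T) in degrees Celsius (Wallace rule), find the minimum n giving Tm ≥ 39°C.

n = 11

First 10 bases: CAGGGCGGGG → Tm = 38°C (< 39°C)
First 11 bases: CAGGGCGGGGG → Tm = 42°C (≥ 39°C)
Since every base adds ≥2°C, Tm only increases with n, so the threshold is first crossed at n = 11.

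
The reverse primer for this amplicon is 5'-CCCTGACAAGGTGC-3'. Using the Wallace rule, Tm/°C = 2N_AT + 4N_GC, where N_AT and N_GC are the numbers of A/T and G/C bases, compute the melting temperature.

46°C

Counting bases: T=2, A=3, C=5, G=4
So N_AT = 5 and N_GC = 9.
Tm = 2(5) + 4(9) = 10 + 36 = 46°C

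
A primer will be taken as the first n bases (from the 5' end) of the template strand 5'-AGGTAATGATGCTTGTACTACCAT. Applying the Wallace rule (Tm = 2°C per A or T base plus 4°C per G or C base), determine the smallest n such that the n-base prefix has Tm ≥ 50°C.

n = 18

First 17 bases: AGGTAATGATGCTTGTA → Tm = 46°C (< 50°C)
First 18 bases: AGGTAATGATGCTTGTAC → Tm = 50°C (≥ 50°C)
Since every base adds ≥2°C, Tm only increases with n, so the threshold is first crossed at n = 18.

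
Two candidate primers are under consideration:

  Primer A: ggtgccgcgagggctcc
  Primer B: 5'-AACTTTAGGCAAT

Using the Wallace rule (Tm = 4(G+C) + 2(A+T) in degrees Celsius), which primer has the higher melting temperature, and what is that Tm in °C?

Primer A: A+T=3, G+C=14 → Tm = 2(3)+4(14) = 62°C
Primer B: A+T=9, G+C=4 → Tm = 2(9)+4(4) = 34°C
62°C vs 34°C → primer A is higher.

Primer A, 62°C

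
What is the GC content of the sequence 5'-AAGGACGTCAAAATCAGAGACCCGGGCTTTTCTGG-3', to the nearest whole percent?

51%

Counting bases: A=10, C=8, T=7, G=10
G+C = 10 + 8 = 18 out of 35 bases
%GC = 18/35 × 100 = 51.43% ≈ 51%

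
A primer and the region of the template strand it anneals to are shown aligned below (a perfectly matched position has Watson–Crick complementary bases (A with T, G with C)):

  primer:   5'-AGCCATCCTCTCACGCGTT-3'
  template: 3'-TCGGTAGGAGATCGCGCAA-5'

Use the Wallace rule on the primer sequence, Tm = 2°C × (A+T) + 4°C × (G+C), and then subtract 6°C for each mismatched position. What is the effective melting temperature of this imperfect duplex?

Primer base counts: A=3, T=5, G=3, C=8 → A+T=8, G+C=11
Perfect-match Tm = 2(8) + 4(11) = 16 + 44 = 60°C
Mismatches (positions where the bases are not complementary): 2 (at positions 12, 13)
Effective Tm = 60 − 2×6 = 60 − 12 = 48°C

48°C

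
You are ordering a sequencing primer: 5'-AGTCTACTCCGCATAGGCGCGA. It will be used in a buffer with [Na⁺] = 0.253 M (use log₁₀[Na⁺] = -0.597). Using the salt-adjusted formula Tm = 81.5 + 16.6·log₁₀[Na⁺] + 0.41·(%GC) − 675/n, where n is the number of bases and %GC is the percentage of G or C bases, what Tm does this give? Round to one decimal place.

Length n = 22. Base counts: A=5, C=7, G=6, T=4
G+C = 13, so %GC = 13/22 × 100 = 59.091%
Salt term: 16.6 × (-0.597) = -9.91
GC term: 0.41 × 59.091 = 24.227; length term: −675/22 = −30.682
Tm = 81.5 + (-9.91) + 24.227 − 30.682 = 65.135 → 65.1°C

65.1°C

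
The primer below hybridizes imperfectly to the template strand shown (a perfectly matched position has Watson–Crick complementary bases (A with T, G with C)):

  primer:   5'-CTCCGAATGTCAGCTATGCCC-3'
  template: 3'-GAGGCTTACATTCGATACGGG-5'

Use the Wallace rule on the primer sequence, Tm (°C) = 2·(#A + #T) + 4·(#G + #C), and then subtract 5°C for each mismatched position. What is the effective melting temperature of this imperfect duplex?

Primer base counts: A=4, T=5, G=4, C=8 → A+T=9, G+C=12
Perfect-match Tm = 2(9) + 4(12) = 18 + 48 = 66°C
Mismatches (positions where the bases are not complementary): 1 (at position 11)
Effective Tm = 66 − 1×5 = 66 − 5 = 61°C

61°C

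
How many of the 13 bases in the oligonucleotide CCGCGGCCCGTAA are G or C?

T=1, G=4, A=2, C=6
Total G or C: 4 + 6 = 10

10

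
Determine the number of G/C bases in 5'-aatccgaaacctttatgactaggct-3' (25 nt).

Scanning the sequence gives A=8, T=7, G=4, C=6.
Total G or C: 4 + 6 = 10

10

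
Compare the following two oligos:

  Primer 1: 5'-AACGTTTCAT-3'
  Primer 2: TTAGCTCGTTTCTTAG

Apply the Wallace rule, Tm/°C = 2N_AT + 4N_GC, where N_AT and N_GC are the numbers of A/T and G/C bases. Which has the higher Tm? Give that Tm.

Primer 2, 44°C

Primer 1: A+T=7, G+C=3 → Tm = 2(7)+4(3) = 26°C
Primer 2: A+T=10, G+C=6 → Tm = 2(10)+4(6) = 44°C
26°C vs 44°C → primer 2 is higher.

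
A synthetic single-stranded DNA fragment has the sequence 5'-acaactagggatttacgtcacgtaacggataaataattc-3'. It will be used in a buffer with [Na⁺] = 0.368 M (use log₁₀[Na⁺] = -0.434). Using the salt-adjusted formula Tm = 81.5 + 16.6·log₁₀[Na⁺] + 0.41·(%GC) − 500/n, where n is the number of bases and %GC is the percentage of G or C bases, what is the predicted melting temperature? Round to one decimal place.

Length n = 39. Scanning the sequence gives G=7, T=10, A=15, C=7.
G+C = 14, so %GC = 14/39 × 100 = 35.897%
Salt term: 16.6 × (-0.434) = -7.204
GC term: 0.41 × 35.897 = 14.718; length term: −500/39 = −12.821
Tm = 81.5 + (-7.204) + 14.718 − 12.821 = 76.193 → 76.2°C

76.2°C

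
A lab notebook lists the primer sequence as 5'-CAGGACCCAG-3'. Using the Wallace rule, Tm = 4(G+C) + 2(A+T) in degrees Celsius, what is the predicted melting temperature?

34°C

Counting bases: G=3, C=4, A=3, T=0
A+T = 3, G+C = 7
Tm = 2×3 + 4×7 = 34°C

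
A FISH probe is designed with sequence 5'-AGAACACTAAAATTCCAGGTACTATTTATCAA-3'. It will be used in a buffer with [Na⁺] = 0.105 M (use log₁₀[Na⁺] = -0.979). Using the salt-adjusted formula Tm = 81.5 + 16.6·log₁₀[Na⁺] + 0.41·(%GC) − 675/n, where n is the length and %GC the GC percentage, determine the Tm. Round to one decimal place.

Length n = 32. Base counts: G=3, T=9, C=6, A=14
G+C = 9, so %GC = 9/32 × 100 = 28.125%
Salt term: 16.6 × (-0.979) = -16.251
GC term: 0.41 × 28.125 = 11.531; length term: −675/32 = −21.094
Tm = 81.5 + (-16.251) + 11.531 − 21.094 = 55.686 → 55.7°C

55.7°C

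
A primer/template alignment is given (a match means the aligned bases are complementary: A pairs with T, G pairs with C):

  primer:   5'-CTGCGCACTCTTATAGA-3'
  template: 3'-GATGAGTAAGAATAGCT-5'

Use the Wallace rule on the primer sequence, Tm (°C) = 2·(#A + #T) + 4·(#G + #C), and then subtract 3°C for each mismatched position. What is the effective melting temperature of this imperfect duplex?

38°C

Primer base counts: A=4, T=5, G=3, C=5 → A+T=9, G+C=8
Perfect-match Tm = 2(9) + 4(8) = 18 + 32 = 50°C
Mismatches (positions where the bases are not complementary): 4 (at positions 3, 5, 8, 15)
Effective Tm = 50 − 4×3 = 50 − 12 = 38°C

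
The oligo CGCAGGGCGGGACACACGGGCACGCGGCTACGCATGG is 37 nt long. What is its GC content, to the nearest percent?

Base counts: T=2, G=16, C=12, A=7
G+C = 16 + 12 = 28 out of 37 bases
%GC = 28/37 × 100 = 75.68% ≈ 76%

76%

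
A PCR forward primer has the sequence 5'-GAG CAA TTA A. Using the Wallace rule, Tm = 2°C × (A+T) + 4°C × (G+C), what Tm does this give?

Scanning the sequence gives G=2, C=1, A=5, T=2.
A+T = 7, G+C = 3
Tm = 4·3 + 2·7 = 12 + 14 = 26°C

26°C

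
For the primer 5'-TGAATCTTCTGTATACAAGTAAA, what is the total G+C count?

Scanning the sequence gives A=9, G=3, C=3, T=8.
Total G or C: 3 + 3 = 6

6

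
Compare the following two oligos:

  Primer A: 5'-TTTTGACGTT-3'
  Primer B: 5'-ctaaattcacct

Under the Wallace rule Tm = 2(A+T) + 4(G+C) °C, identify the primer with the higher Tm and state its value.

Primer B, 32°C

Primer A: A+T=7, G+C=3 → Tm = 2(7)+4(3) = 26°C
Primer B: A+T=8, G+C=4 → Tm = 2(8)+4(4) = 32°C
26°C vs 32°C → primer B is higher.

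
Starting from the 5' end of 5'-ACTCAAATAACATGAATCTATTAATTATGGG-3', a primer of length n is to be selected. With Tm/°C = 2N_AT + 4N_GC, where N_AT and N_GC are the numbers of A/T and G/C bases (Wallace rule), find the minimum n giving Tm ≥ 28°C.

n = 11

First 10 bases: ACTCAAATAA → Tm = 24°C (< 28°C)
First 11 bases: ACTCAAATAAC → Tm = 28°C (≥ 28°C)
Since every base adds ≥2°C, Tm only increases with n, so the threshold is first crossed at n = 11.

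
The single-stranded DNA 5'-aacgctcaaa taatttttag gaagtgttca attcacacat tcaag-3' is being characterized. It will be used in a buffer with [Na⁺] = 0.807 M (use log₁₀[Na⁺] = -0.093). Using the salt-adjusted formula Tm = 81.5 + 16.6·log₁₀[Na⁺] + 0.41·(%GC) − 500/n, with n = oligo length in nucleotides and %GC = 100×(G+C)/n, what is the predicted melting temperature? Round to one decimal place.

Length n = 45. A=17, G=6, C=8, T=14
G+C = 14, so %GC = 14/45 × 100 = 31.111%
Salt term: 16.6 × (-0.093) = -1.544
GC term: 0.41 × 31.111 = 12.756; length term: −500/45 = −11.111
Tm = 81.5 + (-1.544) + 12.756 − 11.111 = 81.601 → 81.6°C

81.6°C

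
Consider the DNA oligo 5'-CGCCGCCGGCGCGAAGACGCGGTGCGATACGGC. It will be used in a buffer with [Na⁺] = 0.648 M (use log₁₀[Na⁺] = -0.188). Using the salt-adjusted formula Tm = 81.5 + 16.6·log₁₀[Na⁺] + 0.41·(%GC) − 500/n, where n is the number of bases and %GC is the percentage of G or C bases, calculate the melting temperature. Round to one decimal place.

95.5°C

Length n = 33. Scanning the sequence gives A=5, G=14, C=12, T=2.
G+C = 26, so %GC = 26/33 × 100 = 78.788%
Salt term: 16.6 × (-0.188) = -3.121
GC term: 0.41 × 78.788 = 32.303; length term: −500/33 = −15.152
Tm = 81.5 + (-3.121) + 32.303 − 15.152 = 95.53 → 95.5°C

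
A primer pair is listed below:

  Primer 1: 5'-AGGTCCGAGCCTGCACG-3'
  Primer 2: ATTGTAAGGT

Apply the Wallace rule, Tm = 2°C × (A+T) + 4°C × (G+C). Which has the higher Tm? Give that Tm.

Primer 1, 58°C

Primer 1: A+T=5, G+C=12 → Tm = 2(5)+4(12) = 58°C
Primer 2: A+T=7, G+C=3 → Tm = 2(7)+4(3) = 26°C
58°C vs 26°C → primer 1 is higher.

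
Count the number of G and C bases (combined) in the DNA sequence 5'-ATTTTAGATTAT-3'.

1

Scanning the sequence gives G=1, C=0, T=7, A=4.
Total G or C: 1 + 0 = 1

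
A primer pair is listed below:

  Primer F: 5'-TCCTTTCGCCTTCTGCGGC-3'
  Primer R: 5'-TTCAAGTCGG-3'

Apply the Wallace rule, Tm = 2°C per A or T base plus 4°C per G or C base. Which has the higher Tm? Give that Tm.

Primer F: A+T=7, G+C=12 → Tm = 2(7)+4(12) = 62°C
Primer R: A+T=5, G+C=5 → Tm = 2(5)+4(5) = 30°C
62°C vs 30°C → primer F is higher.

Primer F, 62°C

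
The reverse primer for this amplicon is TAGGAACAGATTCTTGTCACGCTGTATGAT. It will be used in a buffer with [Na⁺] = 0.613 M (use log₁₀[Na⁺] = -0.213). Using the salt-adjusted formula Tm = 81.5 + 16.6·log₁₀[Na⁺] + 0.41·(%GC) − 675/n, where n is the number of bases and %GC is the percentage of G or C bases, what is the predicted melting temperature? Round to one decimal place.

71.9°C

Length n = 30. Scanning the sequence gives T=10, A=8, C=5, G=7.
G+C = 12, so %GC = 12/30 × 100 = 40%
Salt term: 16.6 × (-0.213) = -3.536
GC term: 0.41 × 40 = 16.4; length term: −675/30 = −22.5
Tm = 81.5 + (-3.536) + 16.4 − 22.5 = 71.864 → 71.9°C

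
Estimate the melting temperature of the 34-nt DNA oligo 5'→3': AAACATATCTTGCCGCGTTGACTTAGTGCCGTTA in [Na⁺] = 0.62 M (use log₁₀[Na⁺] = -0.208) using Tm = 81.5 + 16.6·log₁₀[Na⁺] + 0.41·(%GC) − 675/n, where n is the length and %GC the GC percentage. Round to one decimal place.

Length n = 34. G=7, C=8, T=11, A=8
G+C = 15, so %GC = 15/34 × 100 = 44.118%
Salt term: 16.6 × (-0.208) = -3.453
GC term: 0.41 × 44.118 = 18.088; length term: −675/34 = −19.853
Tm = 81.5 + (-3.453) + 18.088 − 19.853 = 76.282 → 76.3°C

76.3°C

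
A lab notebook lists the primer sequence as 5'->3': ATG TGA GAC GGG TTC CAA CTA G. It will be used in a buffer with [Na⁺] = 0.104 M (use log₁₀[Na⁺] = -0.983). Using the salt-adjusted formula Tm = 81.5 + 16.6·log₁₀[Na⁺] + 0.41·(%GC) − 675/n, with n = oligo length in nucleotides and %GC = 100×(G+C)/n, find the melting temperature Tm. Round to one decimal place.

Length n = 22. G=7, T=5, C=4, A=6
G+C = 11, so %GC = 11/22 × 100 = 50%
Salt term: 16.6 × (-0.983) = -16.318
GC term: 0.41 × 50 = 20.5; length term: −675/22 = −30.682
Tm = 81.5 + (-16.318) + 20.5 − 30.682 = 55 → 55.0°C

55.0°C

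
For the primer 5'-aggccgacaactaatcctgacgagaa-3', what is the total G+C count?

Base counts: A=10, G=6, C=7, T=3
G+C = 6 + 7 = 13

13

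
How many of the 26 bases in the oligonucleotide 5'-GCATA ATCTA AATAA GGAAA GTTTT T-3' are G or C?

Base counts: A=11, C=2, T=9, G=4
G+C = 4 + 2 = 6

6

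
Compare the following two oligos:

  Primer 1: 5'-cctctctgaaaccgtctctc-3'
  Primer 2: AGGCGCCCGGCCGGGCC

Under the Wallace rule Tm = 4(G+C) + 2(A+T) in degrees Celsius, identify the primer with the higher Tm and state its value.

Primer 2, 66°C

Primer 1: A+T=9, G+C=11 → Tm = 2(9)+4(11) = 62°C
Primer 2: A+T=1, G+C=16 → Tm = 2(1)+4(16) = 66°C
62°C vs 66°C → primer 2 is higher.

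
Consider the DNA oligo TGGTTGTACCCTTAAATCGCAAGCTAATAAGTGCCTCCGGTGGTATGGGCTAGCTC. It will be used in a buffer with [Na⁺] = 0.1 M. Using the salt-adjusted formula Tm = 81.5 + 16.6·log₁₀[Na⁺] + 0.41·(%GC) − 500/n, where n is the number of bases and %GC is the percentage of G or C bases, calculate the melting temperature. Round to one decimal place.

Length n = 56. Base counts: G=15, A=12, C=13, T=16
G+C = 28, so %GC = 28/56 × 100 = 50%
Salt term: 16.6 × (-1) = -16.6
GC term: 0.41 × 50 = 20.5; length term: −500/56 = −8.929
Tm = 81.5 + (-16.6) + 20.5 − 8.929 = 76.471 → 76.5°C

76.5°C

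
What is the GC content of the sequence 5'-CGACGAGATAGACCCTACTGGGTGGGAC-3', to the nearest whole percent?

61%

G=10, T=4, A=7, C=7
G+C = 10 + 7 = 17 out of 28 bases
%GC = 17/28 × 100 = 60.71% ≈ 61%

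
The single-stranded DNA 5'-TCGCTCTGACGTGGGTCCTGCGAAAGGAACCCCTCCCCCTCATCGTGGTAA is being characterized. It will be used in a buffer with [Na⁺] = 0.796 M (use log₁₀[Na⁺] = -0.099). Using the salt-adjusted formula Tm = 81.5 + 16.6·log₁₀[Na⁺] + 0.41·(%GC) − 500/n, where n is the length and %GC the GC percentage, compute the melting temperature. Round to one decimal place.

Length n = 51. G=13, T=11, A=9, C=18
G+C = 31, so %GC = 31/51 × 100 = 60.784%
Salt term: 16.6 × (-0.099) = -1.643
GC term: 0.41 × 60.784 = 24.921; length term: −500/51 = −9.804
Tm = 81.5 + (-1.643) + 24.921 − 9.804 = 94.974 → 95.0°C

95.0°C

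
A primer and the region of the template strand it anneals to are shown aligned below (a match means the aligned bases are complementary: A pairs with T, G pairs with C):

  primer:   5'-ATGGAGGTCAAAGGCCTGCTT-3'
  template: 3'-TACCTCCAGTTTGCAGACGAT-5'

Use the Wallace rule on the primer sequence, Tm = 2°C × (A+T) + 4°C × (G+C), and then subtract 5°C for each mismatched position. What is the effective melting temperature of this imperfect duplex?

Primer base counts: A=5, T=5, G=7, C=4 → A+T=10, G+C=11
Perfect-match Tm = 2(10) + 4(11) = 20 + 44 = 64°C
Mismatches (positions where the bases are not complementary): 3 (at positions 13, 15, 21)
Effective Tm = 64 − 3×5 = 64 − 15 = 49°C

49°C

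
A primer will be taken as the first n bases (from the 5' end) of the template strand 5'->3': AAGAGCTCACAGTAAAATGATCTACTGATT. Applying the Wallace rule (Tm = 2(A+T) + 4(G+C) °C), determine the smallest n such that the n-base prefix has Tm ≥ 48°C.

n = 18

First 17 bases: AAGAGCTCACAGTAAAA → Tm = 46°C (< 48°C)
First 18 bases: AAGAGCTCACAGTAAAAT → Tm = 48°C (≥ 48°C)
Since every base adds ≥2°C, Tm only increases with n, so the threshold is first crossed at n = 18.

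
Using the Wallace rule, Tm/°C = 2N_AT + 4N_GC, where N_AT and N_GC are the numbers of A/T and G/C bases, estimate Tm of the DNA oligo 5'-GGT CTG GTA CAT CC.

Counting bases: A=2, G=4, T=4, C=4
A+T = 6, G+C = 8
Tm = 4·8 + 2·6 = 32 + 12 = 44°C

44°C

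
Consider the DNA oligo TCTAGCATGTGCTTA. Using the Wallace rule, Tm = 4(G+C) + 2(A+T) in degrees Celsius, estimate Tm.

42°C

Scanning the sequence gives C=3, A=3, T=6, G=3.
A+T = 9, G+C = 6
Tm = 4·6 + 2·9 = 24 + 18 = 42°C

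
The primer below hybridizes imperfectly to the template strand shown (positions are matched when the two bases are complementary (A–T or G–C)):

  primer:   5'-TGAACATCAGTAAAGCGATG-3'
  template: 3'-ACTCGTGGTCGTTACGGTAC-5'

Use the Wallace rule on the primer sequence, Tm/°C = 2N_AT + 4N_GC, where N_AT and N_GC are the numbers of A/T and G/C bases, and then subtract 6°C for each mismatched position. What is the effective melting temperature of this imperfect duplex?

Primer base counts: A=8, T=4, G=5, C=3 → A+T=12, G+C=8
Perfect-match Tm = 2(12) + 4(8) = 24 + 32 = 56°C
Mismatches (positions where the bases are not complementary): 5 (at positions 4, 7, 11, 14, 17)
Effective Tm = 56 − 5×6 = 56 − 30 = 26°C

26°C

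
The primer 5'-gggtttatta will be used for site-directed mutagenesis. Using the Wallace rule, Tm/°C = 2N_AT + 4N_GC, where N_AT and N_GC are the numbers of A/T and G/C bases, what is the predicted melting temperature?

Base counts: T=5, C=0, A=2, G=3
AT pairs contribute 7, GC pairs contribute 3.
Tm = 2×7 + 4×3 = 26°C

26°C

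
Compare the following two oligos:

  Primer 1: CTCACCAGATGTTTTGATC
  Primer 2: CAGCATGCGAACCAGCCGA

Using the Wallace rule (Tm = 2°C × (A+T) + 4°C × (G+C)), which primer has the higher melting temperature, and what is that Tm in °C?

Primer 1: A+T=11, G+C=8 → Tm = 2(11)+4(8) = 54°C
Primer 2: A+T=7, G+C=12 → Tm = 2(7)+4(12) = 62°C
54°C vs 62°C → primer 2 is higher.

Primer 2, 62°C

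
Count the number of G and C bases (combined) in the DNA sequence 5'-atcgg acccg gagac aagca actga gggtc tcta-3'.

Base counts: A=10, C=9, T=5, G=10
G+C = 10 + 9 = 19

19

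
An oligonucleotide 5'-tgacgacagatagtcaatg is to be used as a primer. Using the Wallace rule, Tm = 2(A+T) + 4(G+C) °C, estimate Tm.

54°C

Scanning the sequence gives G=5, A=7, T=4, C=3.
A+T = 11, G+C = 8
Tm = 2×11 + 4×8 = 54°C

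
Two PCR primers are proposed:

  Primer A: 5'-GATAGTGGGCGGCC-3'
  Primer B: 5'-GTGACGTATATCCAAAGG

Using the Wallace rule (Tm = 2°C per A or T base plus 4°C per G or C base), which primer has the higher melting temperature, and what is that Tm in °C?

Primer A: A+T=4, G+C=10 → Tm = 2(4)+4(10) = 48°C
Primer B: A+T=10, G+C=8 → Tm = 2(10)+4(8) = 52°C
48°C vs 52°C → primer B is higher.

Primer B, 52°C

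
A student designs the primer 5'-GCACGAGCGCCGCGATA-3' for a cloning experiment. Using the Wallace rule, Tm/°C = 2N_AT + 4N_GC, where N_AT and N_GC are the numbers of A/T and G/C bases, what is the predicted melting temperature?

58°C

Base counts: A=4, C=6, T=1, G=6
AT pairs contribute 5, GC pairs contribute 12.
Tm = 4·12 + 2·5 = 48 + 10 = 58°C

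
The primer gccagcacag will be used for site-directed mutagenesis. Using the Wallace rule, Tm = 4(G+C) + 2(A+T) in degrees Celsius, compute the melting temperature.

Counting bases: A=3, T=0, C=4, G=3
A+T = 3, G+C = 7
Tm = 4·7 + 2·3 = 28 + 6 = 34°C

34°C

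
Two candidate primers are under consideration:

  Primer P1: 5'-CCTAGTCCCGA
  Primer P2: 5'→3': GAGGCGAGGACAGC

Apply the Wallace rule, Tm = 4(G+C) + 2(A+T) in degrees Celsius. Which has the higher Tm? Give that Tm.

Primer P2, 48°C

Primer P1: A+T=4, G+C=7 → Tm = 2(4)+4(7) = 36°C
Primer P2: A+T=4, G+C=10 → Tm = 2(4)+4(10) = 48°C
36°C vs 48°C → primer P2 is higher.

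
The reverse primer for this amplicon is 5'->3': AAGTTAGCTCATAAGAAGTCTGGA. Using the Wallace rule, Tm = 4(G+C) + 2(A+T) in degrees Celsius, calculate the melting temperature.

66°C

Counting bases: G=6, C=3, T=6, A=9
So N_AT = 15 and N_GC = 9.
Tm = 4·9 + 2·15 = 36 + 30 = 66°C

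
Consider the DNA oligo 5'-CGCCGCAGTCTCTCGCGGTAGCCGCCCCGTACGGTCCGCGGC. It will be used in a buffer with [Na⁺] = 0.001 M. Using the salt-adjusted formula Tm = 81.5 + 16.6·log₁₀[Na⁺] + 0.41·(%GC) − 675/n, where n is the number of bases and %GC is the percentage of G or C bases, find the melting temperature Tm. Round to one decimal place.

47.8°C

Length n = 42. C=19, A=3, T=6, G=14
G+C = 33, so %GC = 33/42 × 100 = 78.571%
Salt term: 16.6 × (-3) = -49.8
GC term: 0.41 × 78.571 = 32.214; length term: −675/42 = −16.071
Tm = 81.5 + (-49.8) + 32.214 − 16.071 = 47.843 → 47.8°C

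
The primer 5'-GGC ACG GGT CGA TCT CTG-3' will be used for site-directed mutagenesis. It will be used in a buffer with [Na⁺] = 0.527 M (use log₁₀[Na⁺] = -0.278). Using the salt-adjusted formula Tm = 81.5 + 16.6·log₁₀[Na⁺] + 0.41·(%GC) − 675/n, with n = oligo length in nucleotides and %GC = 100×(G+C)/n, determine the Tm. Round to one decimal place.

66.7°C

Length n = 18. G=7, T=4, A=2, C=5
G+C = 12, so %GC = 12/18 × 100 = 66.667%
Salt term: 16.6 × (-0.278) = -4.615
GC term: 0.41 × 66.667 = 27.333; length term: −675/18 = −37.5
Tm = 81.5 + (-4.615) + 27.333 − 37.5 = 66.718 → 66.7°C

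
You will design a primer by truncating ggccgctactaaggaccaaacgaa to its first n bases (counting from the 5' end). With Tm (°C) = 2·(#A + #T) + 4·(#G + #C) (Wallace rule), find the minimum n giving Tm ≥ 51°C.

First 15 bases: GGCCGCTACTAAGGA → Tm = 48°C (< 51°C)
First 16 bases: GGCCGCTACTAAGGAC → Tm = 52°C (≥ 51°C)
Since every base adds ≥2°C, Tm only increases with n, so the threshold is first crossed at n = 16.

n = 16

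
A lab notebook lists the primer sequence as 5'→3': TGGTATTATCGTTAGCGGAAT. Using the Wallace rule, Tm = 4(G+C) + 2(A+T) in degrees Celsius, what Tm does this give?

Counting bases: G=6, C=2, A=5, T=8
AT pairs contribute 13, GC pairs contribute 8.
Tm = 4·8 + 2·13 = 32 + 26 = 58°C

58°C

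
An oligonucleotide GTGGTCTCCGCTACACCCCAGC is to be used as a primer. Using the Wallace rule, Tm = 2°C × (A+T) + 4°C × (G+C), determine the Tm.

Base counts: G=5, T=4, A=3, C=10
So N_AT = 7 and N_GC = 15.
Tm = 2×7 + 4×15 = 74°C

74°C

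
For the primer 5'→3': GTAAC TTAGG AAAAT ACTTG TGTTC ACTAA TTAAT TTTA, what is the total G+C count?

9

Counting bases: T=16, G=5, C=4, A=14
G+C = 5 + 4 = 9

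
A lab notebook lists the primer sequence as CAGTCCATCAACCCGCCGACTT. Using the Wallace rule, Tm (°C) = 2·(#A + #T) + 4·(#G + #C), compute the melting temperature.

Counting bases: G=3, T=4, A=5, C=10
So N_AT = 9 and N_GC = 13.
Tm = 2(9) + 4(13) = 18 + 52 = 70°C

70°C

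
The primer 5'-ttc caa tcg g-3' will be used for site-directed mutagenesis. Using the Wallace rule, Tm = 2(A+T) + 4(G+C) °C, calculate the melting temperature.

Counting bases: C=3, A=2, T=3, G=2
A+T = 5, G+C = 5
Tm = 2×5 + 4×5 = 30°C

30°C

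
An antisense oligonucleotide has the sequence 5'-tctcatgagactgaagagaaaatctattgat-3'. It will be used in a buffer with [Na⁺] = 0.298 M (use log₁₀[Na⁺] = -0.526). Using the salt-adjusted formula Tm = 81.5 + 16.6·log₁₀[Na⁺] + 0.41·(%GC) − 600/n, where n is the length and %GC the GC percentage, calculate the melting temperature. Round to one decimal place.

66.6°C

Length n = 31. G=6, T=9, C=4, A=12
G+C = 10, so %GC = 10/31 × 100 = 32.258%
Salt term: 16.6 × (-0.526) = -8.732
GC term: 0.41 × 32.258 = 13.226; length term: −600/31 = −19.355
Tm = 81.5 + (-8.732) + 13.226 − 19.355 = 66.639 → 66.6°C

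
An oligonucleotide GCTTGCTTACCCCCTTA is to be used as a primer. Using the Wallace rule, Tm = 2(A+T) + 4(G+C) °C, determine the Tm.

Scanning the sequence gives C=7, G=2, T=6, A=2.
A+T = 8, G+C = 9
Tm = 4·9 + 2·8 = 36 + 16 = 52°C

52°C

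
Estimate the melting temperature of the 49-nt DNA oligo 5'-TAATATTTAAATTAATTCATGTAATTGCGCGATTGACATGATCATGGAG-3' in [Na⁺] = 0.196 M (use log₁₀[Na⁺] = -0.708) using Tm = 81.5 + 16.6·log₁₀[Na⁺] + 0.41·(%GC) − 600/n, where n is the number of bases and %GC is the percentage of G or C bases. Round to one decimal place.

Length n = 49. Base counts: T=18, G=9, C=5, A=17
G+C = 14, so %GC = 14/49 × 100 = 28.571%
Salt term: 16.6 × (-0.708) = -11.753
GC term: 0.41 × 28.571 = 11.714; length term: −600/49 = −12.245
Tm = 81.5 + (-11.753) + 11.714 − 12.245 = 69.216 → 69.2°C

69.2°C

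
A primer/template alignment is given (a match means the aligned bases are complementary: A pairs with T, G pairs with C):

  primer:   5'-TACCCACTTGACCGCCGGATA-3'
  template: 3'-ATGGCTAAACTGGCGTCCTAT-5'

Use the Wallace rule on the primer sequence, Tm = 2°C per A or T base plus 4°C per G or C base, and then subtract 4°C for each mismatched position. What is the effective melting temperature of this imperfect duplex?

Primer base counts: A=5, T=4, G=4, C=8 → A+T=9, G+C=12
Perfect-match Tm = 2(9) + 4(12) = 18 + 48 = 66°C
Mismatches (positions where the bases are not complementary): 3 (at positions 5, 7, 16)
Effective Tm = 66 − 3×4 = 66 − 12 = 54°C

54°C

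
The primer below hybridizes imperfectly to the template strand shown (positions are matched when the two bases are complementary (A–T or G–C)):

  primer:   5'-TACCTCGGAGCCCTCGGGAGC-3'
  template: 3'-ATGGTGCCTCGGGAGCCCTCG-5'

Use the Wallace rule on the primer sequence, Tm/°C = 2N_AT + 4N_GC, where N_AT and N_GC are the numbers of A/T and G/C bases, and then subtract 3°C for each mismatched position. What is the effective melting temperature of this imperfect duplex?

Primer base counts: A=3, T=3, G=7, C=8 → A+T=6, G+C=15
Perfect-match Tm = 2(6) + 4(15) = 12 + 60 = 72°C
Mismatches (positions where the bases are not complementary): 1 (at position 5)
Effective Tm = 72 − 1×3 = 72 − 3 = 69°C

69°C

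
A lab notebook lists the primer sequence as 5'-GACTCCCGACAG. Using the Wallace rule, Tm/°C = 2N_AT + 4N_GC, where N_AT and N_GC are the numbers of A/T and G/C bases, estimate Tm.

40°C

Scanning the sequence gives G=3, C=5, A=3, T=1.
AT pairs contribute 4, GC pairs contribute 8.
Tm = 2(4) + 4(8) = 8 + 32 = 40°C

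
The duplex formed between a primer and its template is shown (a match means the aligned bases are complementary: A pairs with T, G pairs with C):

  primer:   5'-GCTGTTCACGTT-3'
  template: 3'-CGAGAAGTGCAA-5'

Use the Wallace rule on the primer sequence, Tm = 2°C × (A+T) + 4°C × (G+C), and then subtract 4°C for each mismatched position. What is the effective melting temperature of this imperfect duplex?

Primer base counts: A=1, T=5, G=3, C=3 → A+T=6, G+C=6
Perfect-match Tm = 2(6) + 4(6) = 12 + 24 = 36°C
Mismatches (positions where the bases are not complementary): 1 (at position 4)
Effective Tm = 36 − 1×4 = 36 − 4 = 32°C

32°C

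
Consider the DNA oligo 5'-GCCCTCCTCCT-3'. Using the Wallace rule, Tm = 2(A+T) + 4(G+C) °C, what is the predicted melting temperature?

Scanning the sequence gives A=0, T=3, C=7, G=1.
So N_AT = 3 and N_GC = 8.
Tm = 2(3) + 4(8) = 6 + 32 = 38°C

38°C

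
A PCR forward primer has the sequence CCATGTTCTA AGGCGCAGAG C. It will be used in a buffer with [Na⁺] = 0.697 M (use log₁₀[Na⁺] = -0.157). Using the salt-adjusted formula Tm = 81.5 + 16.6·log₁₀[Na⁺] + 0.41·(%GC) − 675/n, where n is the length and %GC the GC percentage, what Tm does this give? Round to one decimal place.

Length n = 21. Base counts: G=6, C=6, A=5, T=4
G+C = 12, so %GC = 12/21 × 100 = 57.143%
Salt term: 16.6 × (-0.157) = -2.606
GC term: 0.41 × 57.143 = 23.429; length term: −675/21 = −32.143
Tm = 81.5 + (-2.606) + 23.429 − 32.143 = 70.18 → 70.2°C

70.2°C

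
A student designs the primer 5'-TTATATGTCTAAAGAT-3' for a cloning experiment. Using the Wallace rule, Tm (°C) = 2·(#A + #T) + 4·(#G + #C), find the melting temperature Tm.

Base counts: T=7, C=1, A=6, G=2
A+T = 13, G+C = 3
Tm = 2(13) + 4(3) = 26 + 12 = 38°C

38°C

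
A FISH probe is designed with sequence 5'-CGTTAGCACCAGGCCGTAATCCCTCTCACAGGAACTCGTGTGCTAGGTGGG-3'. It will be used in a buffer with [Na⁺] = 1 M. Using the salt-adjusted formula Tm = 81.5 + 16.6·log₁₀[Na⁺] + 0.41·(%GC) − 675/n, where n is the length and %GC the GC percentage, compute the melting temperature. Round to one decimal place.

Length n = 51. Scanning the sequence gives C=15, T=11, G=15, A=10.
G+C = 30, so %GC = 30/51 × 100 = 58.824%
Salt term: 16.6 × (0) = 0
GC term: 0.41 × 58.824 = 24.118; length term: −675/51 = −13.235
Tm = 81.5 + (0) + 24.118 − 13.235 = 92.383 → 92.4°C

92.4°C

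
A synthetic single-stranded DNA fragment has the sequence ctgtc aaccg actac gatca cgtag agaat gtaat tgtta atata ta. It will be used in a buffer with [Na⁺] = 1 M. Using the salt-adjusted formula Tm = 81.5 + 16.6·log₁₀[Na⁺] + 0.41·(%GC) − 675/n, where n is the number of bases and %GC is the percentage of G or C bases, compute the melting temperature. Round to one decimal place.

81.1°C

Length n = 47. Scanning the sequence gives C=8, G=8, A=17, T=14.
G+C = 16, so %GC = 16/47 × 100 = 34.043%
Salt term: 16.6 × (0) = 0
GC term: 0.41 × 34.043 = 13.958; length term: −675/47 = −14.362
Tm = 81.5 + (0) + 13.958 − 14.362 = 81.096 → 81.1°C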